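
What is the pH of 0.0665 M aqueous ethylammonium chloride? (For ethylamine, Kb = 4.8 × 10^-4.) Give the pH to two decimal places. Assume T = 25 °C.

pH = 5.93

C2H5NH3+ is the conjugate acid of the weak base C2H5NH2.
Ka = Kw/Kb = 1.0×10^-14 / 4.8 × 10^-4 = 2.08 × 10^-11
Ka = [H+]²/(0.0665 − [H+]) = 2.08 × 10^-11
Assume [H+] ≪ 0.0665: [H+] ≈ √(2.08 × 10^-11 × 0.0665) = 1.18 × 10^-6 M
([H+]/C₀ = 0.0018% < 5%, so the approximation holds.)
pH = −log[H+] = −log(1.18 × 10^-6) = 5.93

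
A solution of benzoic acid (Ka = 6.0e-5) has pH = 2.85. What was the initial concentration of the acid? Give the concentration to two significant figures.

C₀ = 3.5 × 10^-2 M

[H+] = 10^(-2.85) = 1.41 × 10^-3 M = x
Ka = x²/(C₀ − x) ⇒ C₀ = x + x²/Ka
C₀ = 1.41 × 10^-3 + (1.41 × 10^-3)²/(6.0 × 10^-5) = 3.45 × 10^-2 M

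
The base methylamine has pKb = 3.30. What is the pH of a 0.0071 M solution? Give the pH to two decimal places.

CH3NH2 + H2O ⇌ CH3NH3+ + OH-
Kb = 10^(−3.30) = 5.01 × 10^-4
Let x = [OH-] at equilibrium. Kb = x²/(0.0071 − x).
Here C₀/Kb ≈ 14.2, so the small-x approximation fails. Use the quadratic:
x = (−Kb + √(Kb² + 4·Kb·C₀))/2 = 1.65 × 10^-3 M
pOH = 2.78, so pH = 14.00 − pOH = 11.22

pH = 11.22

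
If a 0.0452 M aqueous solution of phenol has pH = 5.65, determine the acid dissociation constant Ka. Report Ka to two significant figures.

Ka = 1.1 × 10^-10

[H+] = 10^(-5.65) = 2.24 × 10^-6 M
At equilibrium [HA] = 0.0452 − 2.24 × 10^-6 = 4.52 × 10^-2 M
Ka = [H+][A-]/[HA] = (2.24 × 10^-6)² / 4.52 × 10^-2 = 1.1 × 10^-10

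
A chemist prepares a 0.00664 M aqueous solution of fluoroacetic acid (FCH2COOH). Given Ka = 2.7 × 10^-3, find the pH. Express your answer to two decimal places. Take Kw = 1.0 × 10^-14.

FCH2COOH ⇌ FCH2COO- + H+
From the ICE table, Ka = x²/(0.00664 − x) = 2.7 × 10^-3.
The 5% rule fails; solving x² + Ka·x − Ka·C₀ = 0 exactly:
x = (−Ka + √(Ka² + 4·Ka·C₀))/2 = 3.09 × 10^-3 M
pH = −log[H+] = −log(3.09 × 10^-3) = 2.51

pH = 2.51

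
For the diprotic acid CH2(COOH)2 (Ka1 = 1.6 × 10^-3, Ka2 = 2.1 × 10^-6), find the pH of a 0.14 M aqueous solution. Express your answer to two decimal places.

pH = 1.85

Since Ka1 ≫ Ka2, the first ionization dominates [H+].
Ka1 = x²/(0.14 − x) = 1.6 × 10^-3
Solving the quadratic: x = (−Ka1 + √(Ka1² + 4·Ka1·C₀))/2 = 1.42 × 10^-2 M
pH = −log(1.42 × 10^-2) = 1.85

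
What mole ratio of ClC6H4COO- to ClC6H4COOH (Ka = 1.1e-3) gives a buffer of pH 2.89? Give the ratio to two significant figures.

pKa = -log(1.1 × 10^-3) = 2.959
pH = pKa + log(r) ⇒ log(r) = 2.89 − 2.959 = -0.069
r = [ClC6H4COO-]/[ClC6H4COOH] = 10^(-0.069) = 0.853

ratio = 0.85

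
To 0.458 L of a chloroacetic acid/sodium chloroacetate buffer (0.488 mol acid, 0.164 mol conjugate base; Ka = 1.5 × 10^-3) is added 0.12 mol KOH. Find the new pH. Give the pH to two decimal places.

OH- converts ClCH2COOH to ClCH2COO-: ClCH2COOH → 0.368 mol, ClCH2COO- → 0.284 mol.
pKa = −log(1.5 × 10^-3) = 2.824
Henderson–Hasselbalch with mole ratio 0.284/0.368: pH = 2.824 + (-0.113)

pH = 2.71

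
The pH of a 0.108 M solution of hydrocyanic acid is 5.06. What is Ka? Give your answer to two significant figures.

Ka = 7.0 × 10^-10

[H+] = 10^(-5.06) = 8.71 × 10^-6 M
At equilibrium [HA] = 0.108 − 8.71 × 10^-6 = 1.08 × 10^-1 M
Ka = [H+][A-]/[HA] = (8.71 × 10^-6)² / 1.08 × 10^-1 = 7.0 × 10^-10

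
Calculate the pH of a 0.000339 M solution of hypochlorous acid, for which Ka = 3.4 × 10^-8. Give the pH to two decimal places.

HOCl ⇌ OCl- + H+
Ka = x²/(0.000339 − x) = 3.4 × 10^-8
Neglecting x in the denominator: x = √(3.4 × 10^-8 × 0.000339) = 3.39 × 10^-6 M
pH = −log(3.39 × 10^-6) = 5.47

pH = 5.47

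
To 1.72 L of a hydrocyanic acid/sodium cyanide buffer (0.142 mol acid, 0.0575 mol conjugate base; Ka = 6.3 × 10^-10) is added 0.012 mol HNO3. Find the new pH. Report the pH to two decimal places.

pH = 8.67

After neutralization: n(HCN) = 0.154 mol, n(CN-) = 0.0455 mol.
pKa = −log(6.3 × 10^-10) = 9.201
pH = pKa + log([A⁻]/[HA]) = 9.201 + log(0.0455/0.154) = 9.201 -0.530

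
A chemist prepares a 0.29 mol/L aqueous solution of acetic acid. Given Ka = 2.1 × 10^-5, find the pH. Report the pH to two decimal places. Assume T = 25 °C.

pH = 2.61

CH3COOH ⇌ CH3COO- + H+
From the ICE table, Ka = x²/(0.29 − x) = 2.1 × 10^-5.
Assume x ≪ 0.29: x ≈ √(2.1 × 10^-5 × 0.29) = 2.47 × 10^-3 M
(x/C₀ = 0.85% < 5%, so the approximation holds.)
pH = −log(2.47 × 10^-3) = 2.61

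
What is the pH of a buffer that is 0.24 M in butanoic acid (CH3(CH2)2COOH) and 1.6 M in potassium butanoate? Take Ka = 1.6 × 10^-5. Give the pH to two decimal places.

pH = 5.62

pKa = −log(1.6 × 10^-5) = 4.796
pH = pKa + log([A⁻]/[HA]) = 4.796 + log(1.6/0.24)
pH = 4.796 + (+0.824) = 5.62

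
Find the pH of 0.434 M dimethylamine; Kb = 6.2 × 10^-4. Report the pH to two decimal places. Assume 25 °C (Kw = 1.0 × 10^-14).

pH = 12.21

(CH3)2NH + H2O ⇌ (CH3)2NH2+ + OH-
Kb = [OH-]²/(0.434 − [OH-]) = 6.2 × 10^-4
Assume [OH-] ≪ 0.434: [OH-] ≈ √(6.2 × 10^-4 × 0.434) = 1.64 × 10^-2 M
pOH = −log(1.64 × 10^-2) = 1.79; pH = 14.00 − 1.79 = 12.21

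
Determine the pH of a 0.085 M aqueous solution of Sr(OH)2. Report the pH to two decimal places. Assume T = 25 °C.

Sr(OH)2 is a strong base (each formula unit releases 2 OH-); [OH-] = 0.17 M.
pOH = -log(0.17) = 0.77
pH = 14.00 - 0.77 = 13.23

pH = 13.23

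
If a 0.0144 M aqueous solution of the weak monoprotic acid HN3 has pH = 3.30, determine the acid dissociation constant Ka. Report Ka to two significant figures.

[H+] = 10^(-3.30) = 5.01 × 10^-4 M
At equilibrium [HA] = 0.0144 − 5.01 × 10^-4 = 1.39 × 10^-2 M
Ka = [H+][A-]/[HA] = (5.01 × 10^-4)² / 1.39 × 10^-2 = 1.8 × 10^-5

Ka = 1.8 × 10^-5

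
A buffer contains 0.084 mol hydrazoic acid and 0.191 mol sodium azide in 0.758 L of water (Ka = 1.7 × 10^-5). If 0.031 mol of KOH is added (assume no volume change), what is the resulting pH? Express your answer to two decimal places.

pH = 5.39

After neutralization: n(HN3) = 0.053 mol, n(N3-) = 0.222 mol.
pKa = −log(1.7 × 10^-5) = 4.770
Henderson–Hasselbalch with mole ratio 0.222/0.053: pH = 4.770 + (+0.622)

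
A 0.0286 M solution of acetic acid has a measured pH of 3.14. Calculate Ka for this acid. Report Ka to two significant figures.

Ka = 1.9 × 10^-5

[H+] = 10^(-3.14) = 7.24 × 10^-4 M
At equilibrium [HA] = 0.0286 − 7.24 × 10^-4 = 2.79 × 10^-2 M
Ka = [H+][A-]/[HA] = (7.24 × 10^-4)² / 2.79 × 10^-2 = 1.9 × 10^-5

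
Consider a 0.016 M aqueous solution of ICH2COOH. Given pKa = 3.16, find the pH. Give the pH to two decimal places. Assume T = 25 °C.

pH = 2.52

ICH2COOH ⇌ ICH2COO- + H+
Ka = 10^(−3.16) = 6.92 × 10^-4
From the ICE table, Ka = [H+]²/(0.016 − [H+]) = 6.92 × 10^-4.
[H+] is not negligible relative to C₀; solve [H+]² + 0.000692·[H+] − 1.11e-05 = 0.
[H+] = [−0.000692 + √(0.000692² + 4.43e-05)]/2 = 3.00 × 10^-3 M
pH = −log(3.00 × 10^-3) = 2.52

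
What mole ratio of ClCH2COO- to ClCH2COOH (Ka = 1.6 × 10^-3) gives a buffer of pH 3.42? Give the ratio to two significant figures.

ratio = 4.2

pKa = -log(1.6 × 10^-3) = 2.796
pH = pKa + log(r) ⇒ log(r) = 3.42 − 2.796 = +0.624
r = [ClCH2COO-]/[ClCH2COOH] = 10^(+0.624) = 4.21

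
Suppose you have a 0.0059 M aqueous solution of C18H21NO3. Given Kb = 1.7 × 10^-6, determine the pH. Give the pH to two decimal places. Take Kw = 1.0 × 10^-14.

C18H21NO3 + H2O ⇌ C18H22NO3+ + OH-
Kb = [OH-]²/(0.0059 − [OH-]) = 1.7 × 10^-6
Assume [OH-] ≪ 0.0059: [OH-] ≈ √(1.7 × 10^-6 × 0.0059) = 1.00 × 10^-4 M
pOH = −log(1.00 × 10^-4) = 4.00; pH = 14.00 − 4.00 = 10.00

pH = 10.00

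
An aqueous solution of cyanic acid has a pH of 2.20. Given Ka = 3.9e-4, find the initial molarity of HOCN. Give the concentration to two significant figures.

C₀ = 1.1 × 10^-1 M

[H+] = 10^(-2.20) = 6.31 × 10^-3 M = x
Ka = x²/(C₀ − x) ⇒ C₀ = x + x²/Ka
C₀ = 6.31 × 10^-3 + (6.31 × 10^-3)²/(3.9 × 10^-4) = 1.08 × 10^-1 M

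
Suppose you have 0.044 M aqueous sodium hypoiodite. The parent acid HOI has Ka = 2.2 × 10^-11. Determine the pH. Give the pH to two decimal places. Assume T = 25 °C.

OI- is the conjugate base of the weak acid HOI.
Kb = Kw/Ka = 1.0×10^-14 / 2.2 × 10^-11 = 4.55 × 10^-4
Kb = x²/(0.044 − x) = 4.55 × 10^-4
The 5% rule fails; solving x² + Kb·x − Kb·C₀ = 0 exactly:
x = (−Kb + √(Kb² + 4·Kb·C₀))/2 = 4.25 × 10^-3 M
pOH = 2.37, so pH = 14.00 − pOH = 11.63

pH = 11.63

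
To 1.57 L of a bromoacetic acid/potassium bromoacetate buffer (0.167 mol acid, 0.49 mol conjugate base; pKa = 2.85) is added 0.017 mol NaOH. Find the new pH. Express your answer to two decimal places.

After neutralization: n(BrCH2COOH) = 0.15 mol, n(BrCH2COO-) = 0.507 mol.
Henderson–Hasselbalch with mole ratio 0.507/0.15: pH = 2.85 + (+0.529)

pH = 3.38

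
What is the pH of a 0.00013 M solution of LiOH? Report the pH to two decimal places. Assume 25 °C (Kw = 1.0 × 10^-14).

pH = 10.11

LiOH is a strong base; [OH-] = 0.00013 M.
pOH = -log(0.00013) = 3.89
pH = 14.00 - 3.89 = 10.11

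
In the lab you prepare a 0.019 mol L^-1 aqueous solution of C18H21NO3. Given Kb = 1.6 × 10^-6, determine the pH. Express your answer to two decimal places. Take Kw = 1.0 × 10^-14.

C18H21NO3 + H2O ⇌ C18H22NO3+ + OH-
From the ICE table, Kb = [OH-]²/(0.019 − [OH-]) = 1.6 × 10^-6.
Since Kb ≪ C₀, [OH-] ≈ √(Kb·C₀) = 1.74 × 10^-4 M.
Check: 0.92% ionized — well under 5%, approximation valid.
pOH = 3.76, so pH = 14.00 − pOH = 10.24

pH = 10.24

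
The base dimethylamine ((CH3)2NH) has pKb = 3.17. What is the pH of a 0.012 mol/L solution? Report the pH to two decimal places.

pH = 11.40

(CH3)2NH + H2O ⇌ (CH3)2NH2+ + OH-
Kb = 10^(−3.17) = 6.76 × 10^-4
From the ICE table, Kb = [OH-]²/(0.012 − [OH-]) = 6.76 × 10^-4.
[OH-] is not negligible relative to C₀; solve [OH-]² + 0.000676·[OH-] − 8.11e-06 = 0.
[OH-] = [−0.000676 + √(0.000676² + 3.24e-05)]/2 = 2.53 × 10^-3 M
pOH = −log(2.53 × 10^-3) = 2.60; pH = 14.00 − 2.60 = 11.40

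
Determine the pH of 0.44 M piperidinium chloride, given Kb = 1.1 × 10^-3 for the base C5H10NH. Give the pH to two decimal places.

C5H10NH2+ is the conjugate acid of the weak base C5H10NH.
Ka = Kw/Kb = 1.0×10^-14 / 1.1 × 10^-3 = 9.09 × 10^-12
Ka = x²/(0.44 − x) = 9.09 × 10^-12
Neglecting x in the denominator: x = √(9.09 × 10^-12 × 0.44) = 2.00 × 10^-6 M
(x/C₀ = 0.00045% < 5%, so the approximation holds.)
pH = −log[H+] = −log(2.00 × 10^-6) = 5.70

pH = 5.70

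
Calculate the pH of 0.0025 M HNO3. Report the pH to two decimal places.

HNO3 is a strong acid and dissociates completely, so [H+] = 0.0025 M.
pH = -log(0.0025) = 2.60

pH = 2.60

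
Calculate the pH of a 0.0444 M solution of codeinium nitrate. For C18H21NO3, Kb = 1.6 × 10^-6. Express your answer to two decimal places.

pH = 4.78

C18H22NO3+ is the conjugate acid of the weak base C18H21NO3.
Ka = Kw/Kb = 1.0×10^-14 / 1.6 × 10^-6 = 6.25 × 10^-9
Ka = [H+]²/(0.0444 − [H+]) = 6.25 × 10^-9
Neglecting [H+] in the denominator: [H+] = √(6.25 × 10^-9 × 0.0444) = 1.67 × 10^-5 M
([H+]/C₀ = 0.038% < 5%, so the approximation holds.)
pH = −log[H+] = −log(1.67 × 10^-5) = 4.78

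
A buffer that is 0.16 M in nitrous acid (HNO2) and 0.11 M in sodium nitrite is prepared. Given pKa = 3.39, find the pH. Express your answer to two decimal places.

pH = 3.23

Henderson–Hasselbalch: pH = pKa + log([NO2-]/[HNO2]) = 3.39 + log(0.11/0.16)
pH = 3.39 + (-0.163) = 3.23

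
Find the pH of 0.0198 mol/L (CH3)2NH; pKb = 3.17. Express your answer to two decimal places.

pH = 11.52

(CH3)2NH + H2O ⇌ (CH3)2NH2+ + OH-
Kb = 10^(−3.17) = 6.76 × 10^-4
From the ICE table, Kb = [OH-]²/(0.0198 − [OH-]) = 6.76 × 10^-4.
The 5% rule fails; solving [OH-]² + Kb·[OH-] − Kb·C₀ = 0 exactly:
[OH-] = [−0.000676 + √(0.000676² + 5.35e-05)]/2 = 3.34 × 10^-3 M
pOH = 2.48, so pH = 14.00 − pOH = 11.52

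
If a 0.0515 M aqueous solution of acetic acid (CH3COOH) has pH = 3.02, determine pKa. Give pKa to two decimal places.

pKa = 4.74

[H+] = 10^(-3.02) = 9.55 × 10^-4 M
At equilibrium [HA] = 0.0515 − 9.55 × 10^-4 = 5.05 × 10^-2 M
Ka = [H+][A-]/[HA] = (9.55 × 10^-4)² / 5.05 × 10^-2 = 1.81 × 10^-5
pKa = -log(1.81 × 10^-5) = 4.74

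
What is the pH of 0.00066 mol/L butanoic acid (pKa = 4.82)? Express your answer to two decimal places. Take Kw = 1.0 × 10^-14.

CH3(CH2)2COOH ⇌ CH3(CH2)2COO- + H+
Ka = 10^(−4.82) = 1.51 × 10^-5
Ka = x²/(0.00066 − x) = 1.51 × 10^-5
Here C₀/Ka ≈ 43.7, so the small-x approximation fails. Use the quadratic:
x = [−1.51e-05 + √(1.51e-05² + 3.99e-08)]/2 = 9.26 × 10^-5 M
pH = −log(9.26 × 10^-5) = 4.03

pH = 4.03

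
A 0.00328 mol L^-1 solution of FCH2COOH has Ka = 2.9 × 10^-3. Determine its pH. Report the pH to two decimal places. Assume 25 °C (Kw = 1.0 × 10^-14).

pH = 2.71

FCH2COOH ⇌ FCH2COO- + H+
Ka = x²/(0.00328 − x) = 2.9 × 10^-3
Here C₀/Ka ≈ 1.13, so the small-x approximation fails. Use the quadratic:
x = (−Ka + √(Ka² + 4·Ka·C₀))/2 = 1.96 × 10^-3 M
pH = −log(1.96 × 10^-3) = 2.71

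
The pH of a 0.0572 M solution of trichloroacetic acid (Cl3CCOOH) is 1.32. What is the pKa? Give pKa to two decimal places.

pKa = 0.61

[H+] = 10^(-1.32) = 4.79 × 10^-2 M
At equilibrium [HA] = 0.0572 − 4.79 × 10^-2 = 9.30 × 10^-3 M
Ka = [H+][A-]/[HA] = (4.79 × 10^-2)² / 9.30 × 10^-3 = 2.47 × 10^-1
pKa = -log(2.47 × 10^-1) = 0.61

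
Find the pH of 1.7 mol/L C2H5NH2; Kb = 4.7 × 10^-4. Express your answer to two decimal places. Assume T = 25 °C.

pH = 12.45

C2H5NH2 + H2O ⇌ C2H5NH3+ + OH-
Kb = [OH-]²/(1.7 − [OH-]) = 4.7 × 10^-4
Since Kb ≪ C₀, [OH-] ≈ √(Kb·C₀) = 2.83 × 10^-2 M.
Check: 1.7% ionized — well under 5%, approximation valid.
pOH = −log(2.83 × 10^-2) = 1.55; pH = 14.00 − 1.55 = 12.45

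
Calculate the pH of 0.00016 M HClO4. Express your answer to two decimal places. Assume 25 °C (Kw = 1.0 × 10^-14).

pH = 3.80

HClO4 is a strong acid and dissociates completely, so [H+] = 0.00016 M.
pH = -log(0.00016) = 3.80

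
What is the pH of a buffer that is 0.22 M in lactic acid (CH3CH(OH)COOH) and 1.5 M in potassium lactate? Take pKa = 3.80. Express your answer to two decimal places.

pH = 4.63

pH = pKa + log([A⁻]/[HA]) = 3.80 + log(1.5/0.22)
pH = 3.80 + (+0.834) = 4.63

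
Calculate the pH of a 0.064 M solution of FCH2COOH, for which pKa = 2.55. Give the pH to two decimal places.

pH = 1.92

FCH2COOH ⇌ FCH2COO- + H+
Ka = 10^(−2.55) = 2.82 × 10^-3
From the ICE table, Ka = [H+]²/(0.064 − [H+]) = 2.82 × 10^-3.
[H+] is not negligible relative to C₀; solve [H+]² + 0.00282·[H+] − 0.00018 = 0.
[H+] = (−Ka + √(Ka² + 4·Ka·C₀))/2 = 1.21 × 10^-2 M
pH = −log[H+] = −log(1.21 × 10^-2) = 1.92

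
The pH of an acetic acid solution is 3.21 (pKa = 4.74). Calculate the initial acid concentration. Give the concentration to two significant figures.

C₀ = 2.2 × 10^-2 M

[H+] = 10^(-3.21) = 6.17 × 10^-4 M = x
Ka = 10^(−4.74) = 1.82 × 10^-5
Ka = x²/(C₀ − x) ⇒ C₀ = x + x²/Ka
C₀ = 6.17 × 10^-4 + (6.17 × 10^-4)²/(1.82 × 10^-5) = 2.15 × 10^-2 M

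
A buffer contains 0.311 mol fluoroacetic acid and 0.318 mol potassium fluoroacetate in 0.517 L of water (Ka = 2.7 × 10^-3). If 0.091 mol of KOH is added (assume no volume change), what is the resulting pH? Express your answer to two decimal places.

pH = 2.84

OH- converts FCH2COOH to FCH2COO-: FCH2COOH → 0.22 mol, FCH2COO- → 0.409 mol.
pKa = −log(2.7 × 10^-3) = 2.569
pH = pKa + log([A⁻]/[HA]) = 2.569 + log(0.409/0.22) = 2.569 +0.269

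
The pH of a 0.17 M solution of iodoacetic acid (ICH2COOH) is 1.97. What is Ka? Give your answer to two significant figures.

[H+] = 10^(-1.97) = 1.07 × 10^-2 M
At equilibrium [HA] = 0.17 − 1.07 × 10^-2 = 1.59 × 10^-1 M
Ka = [H+][A-]/[HA] = (1.07 × 10^-2)² / 1.59 × 10^-1 = 7.2 × 10^-4

Ka = 7.2 × 10^-4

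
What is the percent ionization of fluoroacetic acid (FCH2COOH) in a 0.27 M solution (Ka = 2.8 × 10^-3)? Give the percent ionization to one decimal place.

9.7%

FCH2COOH ⇌ FCH2COO- + H+; let x = [H+] at equilibrium.
Solve x² + 0.0028x − 0.000756 = 0 → x = 2.61 × 10^-2 M
Fraction ionized = 2.61 × 10^-2 / 0.27 = 0.0967 → 9.7%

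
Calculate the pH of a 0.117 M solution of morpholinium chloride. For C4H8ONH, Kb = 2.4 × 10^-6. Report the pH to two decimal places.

C4H8ONH2+ is the conjugate acid of the weak base C4H8ONH.
Ka = Kw/Kb = 1.0×10^-14 / 2.4 × 10^-6 = 4.17 × 10^-9
Let x = [H+] at equilibrium. Ka = x²/(0.117 − x).
Since Ka ≪ C₀, x ≈ √(Ka·C₀) = 2.21 × 10^-5 M.
(x/C₀ = 0.019% < 5%, so the approximation holds.)
pH = −log[H+] = −log(2.21 × 10^-5) = 4.66

pH = 4.66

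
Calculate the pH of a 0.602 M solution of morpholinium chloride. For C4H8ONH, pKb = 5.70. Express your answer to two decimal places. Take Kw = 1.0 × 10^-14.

pH = 4.26

C4H8ONH2+ is the conjugate acid of the weak base C4H8ONH.
Kb = 10^(−5.70) = 2.00 × 10^-6
Ka = Kw/Kb = 1.0×10^-14 / 2.00 × 10^-6 = 5.00 × 10^-9
From the ICE table, Ka = [H+]²/(0.602 − [H+]) = 5.00 × 10^-9.
Since Ka ≪ C₀, [H+] ≈ √(Ka·C₀) = 5.49 × 10^-5 M.
Check: 0.0091% ionized — well under 5%, approximation valid.
pH = −log(5.49 × 10^-5) = 4.26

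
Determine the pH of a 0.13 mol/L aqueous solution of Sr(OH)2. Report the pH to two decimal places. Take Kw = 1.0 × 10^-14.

pH = 13.41

Sr(OH)2 is a strong base (each formula unit releases 2 OH-); [OH-] = 0.26 M.
pOH = -log(0.26) = 0.59
pH = 14.00 - 0.59 = 13.41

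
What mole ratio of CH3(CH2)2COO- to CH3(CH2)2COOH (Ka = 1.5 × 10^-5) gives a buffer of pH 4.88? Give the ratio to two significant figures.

ratio = 1.1

pKa = -log(1.5 × 10^-5) = 4.824
pH = pKa + log(r) ⇒ log(r) = 4.88 − 4.824 = +0.056
r = [CH3(CH2)2COO-]/[CH3(CH2)2COOH] = 10^(+0.056) = 1.14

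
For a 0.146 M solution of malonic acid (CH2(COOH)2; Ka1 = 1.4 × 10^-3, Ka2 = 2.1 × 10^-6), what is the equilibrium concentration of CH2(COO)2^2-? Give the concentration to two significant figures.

2.1 × 10^-6 M

First ionization gives [H+] ≈ [CH2(COOH)COO-] = 1.36 × 10^-2 M.
Second step: Ka2 = [H+][CH2(COO)2^2-]/[CH2(COOH)COO-] ≈ [CH2(COO)2^2-] (since [H+] ≈ [CH2(COOH)COO-]).
So [CH2(COO)2^2-] ≈ Ka2.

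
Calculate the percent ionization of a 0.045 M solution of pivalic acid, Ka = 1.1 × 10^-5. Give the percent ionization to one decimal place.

1.6%

(CH3)3CCOOH ⇌ (CH3)3CCOO- + H+; let x = [H+] at equilibrium.
x ≈ √(Ka·C₀) = √(1.1 × 10^-5 × 0.045) = 7.04 × 10^-4 M
% ionization = x/C₀ × 100% = 7.04 × 10^-4/0.045 × 100% = 1.6%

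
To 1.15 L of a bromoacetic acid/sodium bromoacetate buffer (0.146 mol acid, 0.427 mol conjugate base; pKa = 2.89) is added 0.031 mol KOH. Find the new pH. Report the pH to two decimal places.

After neutralization: n(BrCH2COOH) = 0.115 mol, n(BrCH2COO-) = 0.458 mol.
pH = pKa + log(n_BrCH2COO-/n_BrCH2COOH) = 2.89 + log(0.458/0.115) = 2.89 + (+0.600)

pH = 3.49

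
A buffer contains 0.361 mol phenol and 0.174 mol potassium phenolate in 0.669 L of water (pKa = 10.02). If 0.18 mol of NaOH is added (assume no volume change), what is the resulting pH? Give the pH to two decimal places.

After neutralization: n(C6H5OH) = 0.181 mol, n(C6H5O-) = 0.354 mol.
pH = pKa + log(n_C6H5O-/n_C6H5OH) = 10.02 + log(0.354/0.181) = 10.02 + (+0.291)

pH = 10.31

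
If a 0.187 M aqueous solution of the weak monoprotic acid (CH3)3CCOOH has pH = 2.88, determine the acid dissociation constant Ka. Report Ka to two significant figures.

Ka = 9.4 × 10^-6

[H+] = 10^(-2.88) = 1.32 × 10^-3 M
At equilibrium [HA] = 0.187 − 1.32 × 10^-3 = 1.86 × 10^-1 M
Ka = [H+][A-]/[HA] = (1.32 × 10^-3)² / 1.86 × 10^-1 = 9.4 × 10^-6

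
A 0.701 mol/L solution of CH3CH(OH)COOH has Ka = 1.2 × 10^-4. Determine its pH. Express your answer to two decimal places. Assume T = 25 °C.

CH3CH(OH)COOH ⇌ CH3CH(OH)COO- + H+
Ka = x²/(0.701 − x) = 1.2 × 10^-4
Assume x ≪ 0.701: x ≈ √(1.2 × 10^-4 × 0.701) = 9.17 × 10^-3 M
pH = −log[H+] = −log(9.17 × 10^-3) = 2.04

pH = 2.04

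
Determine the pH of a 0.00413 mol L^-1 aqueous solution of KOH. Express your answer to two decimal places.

pH = 11.62

KOH is a strong base; [OH-] = 0.00413 M.
pOH = -log(0.00413) = 2.38
pH = 14.00 - 2.38 = 11.62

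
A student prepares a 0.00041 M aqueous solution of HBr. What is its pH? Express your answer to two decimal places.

HBr is a strong acid and dissociates completely, so [H+] = 0.00041 M.
pH = -log(0.00041) = 3.39

pH = 3.39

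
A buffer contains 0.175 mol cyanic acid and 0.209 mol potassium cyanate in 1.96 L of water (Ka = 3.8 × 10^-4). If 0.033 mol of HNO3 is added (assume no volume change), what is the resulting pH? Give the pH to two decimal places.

After neutralization: n(HOCN) = 0.208 mol, n(OCN-) = 0.176 mol.
pKa = −log(3.8 × 10^-4) = 3.420
pH = pKa + log(n_OCN-/n_HOCN) = 3.420 + log(0.176/0.208) = 3.420 + (-0.073)

pH = 3.35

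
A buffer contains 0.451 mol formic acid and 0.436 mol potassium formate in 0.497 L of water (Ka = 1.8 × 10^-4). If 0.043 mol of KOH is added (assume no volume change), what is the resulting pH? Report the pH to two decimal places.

pH = 3.81

After neutralization: n(HCOOH) = 0.408 mol, n(HCOO-) = 0.479 mol.
pKa = −log(1.8 × 10^-4) = 3.745
Henderson–Hasselbalch with mole ratio 0.479/0.408: pH = 3.745 + (+0.070)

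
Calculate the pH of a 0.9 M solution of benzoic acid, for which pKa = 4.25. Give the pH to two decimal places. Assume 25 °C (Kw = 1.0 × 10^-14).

pH = 2.15

C6H5COOH ⇌ C6H5COO- + H+
Ka = 10^(−4.25) = 5.62 × 10^-5
Let x = [H+] at equilibrium. Ka = x²/(0.9 − x).
Assume x ≪ 0.9: x ≈ √(5.62 × 10^-5 × 0.9) = 7.11 × 10^-3 M
(x/C₀ = 0.79% < 5%, so the approximation holds.)
pH = −log(7.11 × 10^-3) = 2.15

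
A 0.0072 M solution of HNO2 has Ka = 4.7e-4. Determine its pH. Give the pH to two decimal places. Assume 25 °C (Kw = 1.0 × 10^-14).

HNO2 ⇌ NO2- + H+
From the ICE table, Ka = x²/(0.0072 − x) = 4.7 × 10^-4.
x is not negligible relative to C₀; solve x² + 0.00047·x − 3.38e-06 = 0.
x = (−Ka + √(Ka² + 4·Ka·C₀))/2 = 1.62 × 10^-3 M
pH = −log[H+] = −log(1.62 × 10^-3) = 2.79

pH = 2.79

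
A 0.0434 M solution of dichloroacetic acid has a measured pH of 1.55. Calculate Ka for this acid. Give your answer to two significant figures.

[H+] = 10^(-1.55) = 2.82 × 10^-2 M
At equilibrium [HA] = 0.0434 − 2.82 × 10^-2 = 1.52 × 10^-2 M
Ka = [H+][A-]/[HA] = (2.82 × 10^-2)² / 1.52 × 10^-2 = 5.2 × 10^-2

Ka = 5.2 × 10^-2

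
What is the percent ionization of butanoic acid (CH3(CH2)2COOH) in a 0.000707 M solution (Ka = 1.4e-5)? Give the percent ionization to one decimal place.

13.1%

CH3(CH2)2COOH ⇌ CH3(CH2)2COO- + H+; let x = [H+] at equilibrium.
Solve x² + 1.4e-05x − 9.9e-09 = 0 → x = 9.27 × 10^-5 M
% ionization = x/C₀ × 100% = 9.27 × 10^-5/0.000707 × 100% = 13.1%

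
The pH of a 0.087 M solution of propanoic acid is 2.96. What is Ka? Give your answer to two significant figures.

[H+] = 10^(-2.96) = 1.10 × 10^-3 M
At equilibrium [HA] = 0.087 − 1.10 × 10^-3 = 8.59 × 10^-2 M
Ka = [H+][A-]/[HA] = (1.10 × 10^-3)² / 8.59 × 10^-2 = 1.4 × 10^-5

Ka = 1.4 × 10^-5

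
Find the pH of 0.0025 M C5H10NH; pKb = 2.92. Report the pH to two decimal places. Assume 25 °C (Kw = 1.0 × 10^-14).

pH = 11.09

C5H10NH + H2O ⇌ C5H10NH2+ + OH-
Kb = 10^(−2.92) = 1.20 × 10^-3
Let x = [OH-] at equilibrium. Kb = x²/(0.0025 − x).
Here C₀/Kb ≈ 2.08, so the small-x approximation fails. Use the quadratic:
x = (−Kb + √(Kb² + 4·Kb·C₀))/2 = 1.23 × 10^-3 M
pOH = −log(1.23 × 10^-3) = 2.91; pH = 14.00 − 2.91 = 11.09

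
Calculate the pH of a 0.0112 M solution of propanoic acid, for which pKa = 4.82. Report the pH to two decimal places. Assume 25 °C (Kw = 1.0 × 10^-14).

pH = 3.39

CH3CH2COOH ⇌ CH3CH2COO- + H+
Ka = 10^(−4.82) = 1.51 × 10^-5
Ka = x²/(0.0112 − x) = 1.51 × 10^-5
Neglecting x in the denominator: x = √(1.51 × 10^-5 × 0.0112) = 4.11 × 10^-4 M
Check: 3.7% ionized — well under 5%, approximation valid.
pH = −log(4.11 × 10^-4) = 3.39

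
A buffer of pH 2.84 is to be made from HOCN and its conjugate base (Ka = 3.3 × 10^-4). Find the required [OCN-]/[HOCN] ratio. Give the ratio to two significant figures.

pKa = -log(3.3 × 10^-4) = 3.481
pH = pKa + log(r) ⇒ log(r) = 2.84 − 3.481 = -0.641
r = [OCN-]/[HOCN] = 10^(-0.641) = 0.229

ratio = 0.23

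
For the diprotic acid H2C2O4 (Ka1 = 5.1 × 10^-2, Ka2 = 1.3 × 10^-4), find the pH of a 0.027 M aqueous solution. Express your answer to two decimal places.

Ka1 ≫ Ka2, so treat the first dissociation as the only significant source of H+.
Ka1 = x²/(0.027 − x) = 5.1 × 10^-2
Solving the quadratic: x = (−Ka1 + √(Ka1² + 4·Ka1·C₀))/2 = 1.95 × 10^-2 M
pH = −log(1.95 × 10^-2) = 1.71

pH = 1.71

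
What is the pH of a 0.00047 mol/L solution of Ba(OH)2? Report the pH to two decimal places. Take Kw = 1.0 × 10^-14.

pH = 10.97

Ba(OH)2 is a strong base (each formula unit releases 2 OH-); [OH-] = 0.00094 M.
pOH = -log(0.00094) = 3.03
pH = 14.00 - 3.03 = 10.97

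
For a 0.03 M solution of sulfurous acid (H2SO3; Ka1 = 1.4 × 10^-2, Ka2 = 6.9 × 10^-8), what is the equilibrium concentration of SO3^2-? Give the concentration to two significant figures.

First ionization gives [H+] ≈ [HSO3-] = 1.47 × 10^-2 M.
Second step: Ka2 = [H+][SO3^2-]/[HSO3-] ≈ [SO3^2-] (since [H+] ≈ [HSO3-]).
So [SO3^2-] ≈ Ka2.

6.9 × 10^-8 M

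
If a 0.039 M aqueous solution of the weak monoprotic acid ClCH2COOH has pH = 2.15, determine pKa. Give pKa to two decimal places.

[H+] = 10^(-2.15) = 7.08 × 10^-3 M
At equilibrium [HA] = 0.039 − 7.08 × 10^-3 = 3.19 × 10^-2 M
Ka = [H+][A-]/[HA] = (7.08 × 10^-3)² / 3.19 × 10^-2 = 1.57 × 10^-3
pKa = -log(1.57 × 10^-3) = 2.80

pKa = 2.80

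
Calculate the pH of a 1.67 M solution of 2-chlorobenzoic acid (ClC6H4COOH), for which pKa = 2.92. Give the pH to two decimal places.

pH = 1.35

ClC6H4COOH ⇌ ClC6H4COO- + H+
Ka = 10^(−2.92) = 1.20 × 10^-3
Ka = x²/(1.67 − x) = 1.20 × 10^-3
Assume x ≪ 1.67: x ≈ √(1.20 × 10^-3 × 1.67) = 4.48 × 10^-2 M
pH = −log(4.48 × 10^-2) = 1.35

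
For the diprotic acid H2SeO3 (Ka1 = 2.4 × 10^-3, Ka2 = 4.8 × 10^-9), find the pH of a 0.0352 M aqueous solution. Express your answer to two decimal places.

Since Ka1 ≫ Ka2, the first ionization dominates [H+].
Ka1 = x²/(0.0352 − x) = 2.4 × 10^-3
Solving the quadratic: x = (−Ka1 + √(Ka1² + 4·Ka1·C₀))/2 = 8.07 × 10^-3 M
pH = −log(8.07 × 10^-3) = 2.09

pH = 2.09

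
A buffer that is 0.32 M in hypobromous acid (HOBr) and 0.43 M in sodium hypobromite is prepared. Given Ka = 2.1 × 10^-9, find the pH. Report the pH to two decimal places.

pKa = −log(2.1 × 10^-9) = 8.678
pH = pKa + log([A⁻]/[HA]) = 8.678 + log(0.43/0.32)
pH = 8.678 + (+0.128) = 8.81

pH = 8.81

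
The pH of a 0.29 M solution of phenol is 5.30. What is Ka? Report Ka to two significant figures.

Ka = 8.7 × 10^-11

[H+] = 10^(-5.30) = 5.01 × 10^-6 M
At equilibrium [HA] = 0.29 − 5.01 × 10^-6 = 2.90 × 10^-1 M
Ka = [H+][A-]/[HA] = (5.01 × 10^-6)² / 2.90 × 10^-1 = 8.7 × 10^-11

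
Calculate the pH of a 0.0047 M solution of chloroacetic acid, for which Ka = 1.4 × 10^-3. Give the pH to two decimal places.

ClCH2COOH ⇌ ClCH2COO- + H+
From the ICE table, Ka = [H+]²/(0.0047 − [H+]) = 1.4 × 10^-3.
Here C₀/Ka ≈ 3.36, so the small-[H+] approximation fails. Use the quadratic:
[H+] = (−Ka + √(Ka² + 4·Ka·C₀))/2 = 1.96 × 10^-3 M
pH = −log(1.96 × 10^-3) = 2.71

pH = 2.71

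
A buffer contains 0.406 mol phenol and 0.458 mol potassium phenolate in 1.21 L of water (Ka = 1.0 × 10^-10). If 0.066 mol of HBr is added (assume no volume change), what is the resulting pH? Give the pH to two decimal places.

After neutralization: n(C6H5OH) = 0.472 mol, n(C6H5O-) = 0.392 mol.
pKa = −log(1.0 × 10^-10) = 10.000
pH = pKa + log(n_C6H5O-/n_C6H5OH) = 10.000 + log(0.392/0.472) = 10.000 + (-0.081)

pH = 9.92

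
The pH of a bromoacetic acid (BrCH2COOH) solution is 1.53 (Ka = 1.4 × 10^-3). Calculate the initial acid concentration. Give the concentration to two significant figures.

[H+] = 10^(-1.53) = 2.95 × 10^-2 M = x
Ka = x²/(C₀ − x) ⇒ C₀ = x + x²/Ka
C₀ = 2.95 × 10^-2 + (2.95 × 10^-2)²/(1.4 × 10^-3) = 6.51 × 10^-1 M

C₀ = 6.5 × 10^-1 M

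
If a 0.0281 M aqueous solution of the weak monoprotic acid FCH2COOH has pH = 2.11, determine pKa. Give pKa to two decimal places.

[H+] = 10^(-2.11) = 7.76 × 10^-3 M
At equilibrium [HA] = 0.0281 − 7.76 × 10^-3 = 2.03 × 10^-2 M
Ka = [H+][A-]/[HA] = (7.76 × 10^-3)² / 2.03 × 10^-2 = 2.97 × 10^-3
pKa = -log(2.97 × 10^-3) = 2.53

pKa = 2.53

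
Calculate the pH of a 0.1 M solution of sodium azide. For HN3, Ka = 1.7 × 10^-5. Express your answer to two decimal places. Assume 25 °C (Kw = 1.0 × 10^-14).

N3- is the conjugate base of the weak acid HN3.
Kb = Kw/Ka = 1.0×10^-14 / 1.7 × 10^-5 = 5.88 × 10^-10
From the ICE table, Kb = [OH-]²/(0.1 − [OH-]) = 5.88 × 10^-10.
Assume [OH-] ≪ 0.1: [OH-] ≈ √(5.88 × 10^-10 × 0.1) = 7.67 × 10^-6 M
pOH = −log(7.67 × 10^-6) = 5.12; pH = 14.00 − 5.12 = 8.88

pH = 8.88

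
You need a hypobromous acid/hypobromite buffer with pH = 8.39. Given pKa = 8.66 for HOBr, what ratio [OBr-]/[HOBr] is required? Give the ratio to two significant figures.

pH = pKa + log(r) ⇒ log(r) = 8.39 − 8.66 = -0.27
r = [OBr-]/[HOBr] = 10^(-0.27) = 0.537

ratio = 0.54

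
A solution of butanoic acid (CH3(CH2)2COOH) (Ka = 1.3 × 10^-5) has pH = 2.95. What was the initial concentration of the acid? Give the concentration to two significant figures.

C₀ = 9.8 × 10^-2 M

[H+] = 10^(-2.95) = 1.12 × 10^-3 M = x
Ka = x²/(C₀ − x) ⇒ C₀ = x + x²/Ka
C₀ = 1.12 × 10^-3 + (1.12 × 10^-3)²/(1.3 × 10^-5) = 9.76 × 10^-2 M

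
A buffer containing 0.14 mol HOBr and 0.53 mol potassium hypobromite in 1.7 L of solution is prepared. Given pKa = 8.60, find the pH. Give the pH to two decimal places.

Using pH = pKa + log([base]/[acid]) with [base]/[acid] = 0.53/0.14:
pH = 8.60 + (+0.578) = 9.18

pH = 9.18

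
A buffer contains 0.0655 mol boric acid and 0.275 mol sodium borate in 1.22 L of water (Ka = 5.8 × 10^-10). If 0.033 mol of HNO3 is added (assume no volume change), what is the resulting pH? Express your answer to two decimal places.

Added H+ converts B(OH)4- to B(OH)3: B(OH)3 → 0.0985 mol, B(OH)4- → 0.242 mol.
pKa = −log(5.8 × 10^-10) = 9.237
pH = pKa + log([A⁻]/[HA]) = 9.237 + log(0.242/0.0985) = 9.237 +0.390

pH = 9.63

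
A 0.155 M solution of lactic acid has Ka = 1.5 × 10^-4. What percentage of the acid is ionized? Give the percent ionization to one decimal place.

3.1%

CH3CH(OH)COOH ⇌ CH3CH(OH)COO- + H+; let x = [H+] at equilibrium.
x ≈ √(Ka·C₀) = √(1.5 × 10^-4 × 0.155) = 4.82 × 10^-3 M
Fraction ionized = 4.82 × 10^-3 / 0.155 = 0.0311 → 3.1%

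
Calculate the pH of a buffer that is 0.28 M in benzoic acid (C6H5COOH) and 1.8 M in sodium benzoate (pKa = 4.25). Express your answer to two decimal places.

pH = 5.06

pH = pKa + log([A⁻]/[HA]) = 4.25 + log(1.8/0.28)
pH = 4.25 + (+0.808) = 5.06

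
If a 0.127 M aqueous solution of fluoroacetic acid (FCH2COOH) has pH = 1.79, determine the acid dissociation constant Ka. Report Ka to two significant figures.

[H+] = 10^(-1.79) = 1.62 × 10^-2 M
At equilibrium [HA] = 0.127 − 1.62 × 10^-2 = 1.11 × 10^-1 M
Ka = [H+][A-]/[HA] = (1.62 × 10^-2)² / 1.11 × 10^-1 = 2.4 × 10^-3

Ka = 2.4 × 10^-3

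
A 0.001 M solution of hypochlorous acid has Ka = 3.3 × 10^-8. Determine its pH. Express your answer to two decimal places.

pH = 5.24

HOCl ⇌ OCl- + H+
Ka = [H+]²/(0.001 − [H+]) = 3.3 × 10^-8
Assume [H+] ≪ 0.001: [H+] ≈ √(3.3 × 10^-8 × 0.001) = 5.74 × 10^-6 M
pH = −log(5.74 × 10^-6) = 5.24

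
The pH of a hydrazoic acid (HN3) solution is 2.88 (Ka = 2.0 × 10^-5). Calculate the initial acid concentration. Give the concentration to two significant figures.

[H+] = 10^(-2.88) = 1.32 × 10^-3 M = x
Ka = x²/(C₀ − x) ⇒ C₀ = x + x²/Ka
C₀ = 1.32 × 10^-3 + (1.32 × 10^-3)²/(2.0 × 10^-5) = 8.84 × 10^-2 M

C₀ = 8.8 × 10^-2 M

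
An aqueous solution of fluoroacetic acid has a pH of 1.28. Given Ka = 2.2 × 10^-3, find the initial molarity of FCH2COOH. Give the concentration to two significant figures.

C₀ = 1.3 M

[H+] = 10^(-1.28) = 5.25 × 10^-2 M = x
Ka = x²/(C₀ − x) ⇒ C₀ = x + x²/Ka
C₀ = 5.25 × 10^-2 + (5.25 × 10^-2)²/(2.2 × 10^-3) = 1.31 M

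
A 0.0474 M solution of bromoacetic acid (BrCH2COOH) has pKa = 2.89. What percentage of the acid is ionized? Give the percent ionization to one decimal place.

15.2%

BrCH2COOH ⇌ BrCH2COO- + H+; let x = [H+] at equilibrium.
Ka = 10^(−2.89) = 1.29 × 10^-3
Ka = x²/(C₀ − x); solving the quadratic gives x = 7.20 × 10^-3 M.
Fraction ionized = 7.20 × 10^-3 / 0.0474 = 0.1519 → 15.2%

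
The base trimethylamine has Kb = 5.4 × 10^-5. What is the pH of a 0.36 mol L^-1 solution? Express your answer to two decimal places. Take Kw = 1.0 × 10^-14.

pH = 11.64

(CH3)3N + H2O ⇌ (CH3)3NH+ + OH-
Kb = [OH-]²/(0.36 − [OH-]) = 5.4 × 10^-5
Neglecting [OH-] in the denominator: [OH-] = √(5.4 × 10^-5 × 0.36) = 4.41 × 10^-3 M
Check: 1.2% ionized — well under 5%, approximation valid.
pOH = −log(4.41 × 10^-3) = 2.36; pH = 14.00 − 2.36 = 11.64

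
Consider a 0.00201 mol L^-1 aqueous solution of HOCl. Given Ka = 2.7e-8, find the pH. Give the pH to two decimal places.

pH = 5.13

HOCl ⇌ OCl- + H+
Ka = x²/(0.00201 − x) = 2.7 × 10^-8
Assume x ≪ 0.00201: x ≈ √(2.7 × 10^-8 × 0.00201) = 7.37 × 10^-6 M
pH = −log[H+] = −log(7.37 × 10^-6) = 5.13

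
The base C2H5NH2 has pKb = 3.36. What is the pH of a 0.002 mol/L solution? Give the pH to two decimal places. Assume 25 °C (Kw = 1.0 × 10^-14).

pH = 10.87

C2H5NH2 + H2O ⇌ C2H5NH3+ + OH-
Kb = 10^(−3.36) = 4.37 × 10^-4
Kb = [OH-]²/(0.002 − [OH-]) = 4.37 × 10^-4
The 5% rule fails; solving [OH-]² + Kb·[OH-] − Kb·C₀ = 0 exactly:
[OH-] = (−Kb + √(Kb² + 4·Kb·C₀))/2 = 7.42 × 10^-4 M
pOH = −log(7.42 × 10^-4) = 3.13; pH = 14.00 − 3.13 = 10.87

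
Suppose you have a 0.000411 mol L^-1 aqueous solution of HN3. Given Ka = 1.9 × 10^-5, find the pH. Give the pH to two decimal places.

HN3 ⇌ N3- + H+
From the ICE table, Ka = [H+]²/(0.000411 − [H+]) = 1.9 × 10^-5.
The 5% rule fails; solving [H+]² + Ka·[H+] − Ka·C₀ = 0 exactly:
[H+] = [−1.9e-05 + √(1.9e-05² + 3.12e-08)]/2 = 7.94 × 10^-5 M
pH = −log(7.94 × 10^-5) = 4.10

pH = 4.10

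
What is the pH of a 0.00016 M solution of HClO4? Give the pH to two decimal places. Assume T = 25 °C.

pH = 3.80

HClO4 is a strong acid and dissociates completely, so [H+] = 0.00016 M.
pH = -log(0.00016) = 3.80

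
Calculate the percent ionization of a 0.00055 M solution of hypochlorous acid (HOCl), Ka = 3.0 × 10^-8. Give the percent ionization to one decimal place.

HOCl ⇌ OCl- + H+; let x = [H+] at equilibrium.
x ≈ √(Ka·C₀) = √(3.0 × 10^-8 × 0.00055) = 4.06 × 10^-6 M
Fraction ionized = 4.06 × 10^-6 / 0.00055 = 0.0074 → 0.7%

0.7%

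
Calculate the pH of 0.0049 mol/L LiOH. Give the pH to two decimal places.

LiOH is a strong base; [OH-] = 0.0049 M.
pOH = -log(0.0049) = 2.31
pH = 14.00 - 2.31 = 11.69

pH = 11.69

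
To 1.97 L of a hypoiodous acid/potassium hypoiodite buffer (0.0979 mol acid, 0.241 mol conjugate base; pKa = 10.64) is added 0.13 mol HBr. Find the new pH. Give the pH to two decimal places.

After neutralization: n(HOI) = 0.228 mol, n(OI-) = 0.111 mol.
Henderson–Hasselbalch with mole ratio 0.111/0.228: pH = 10.64 + (-0.313)

pH = 10.33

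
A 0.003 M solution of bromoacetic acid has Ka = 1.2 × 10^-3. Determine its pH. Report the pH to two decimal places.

BrCH2COOH ⇌ BrCH2COO- + H+
Ka = x²/(0.003 − x) = 1.2 × 10^-3
Here C₀/Ka ≈ 2.5, so the small-x approximation fails. Use the quadratic:
x = (−Ka + √(Ka² + 4·Ka·C₀))/2 = 1.39 × 10^-3 M
pH = −log(1.39 × 10^-3) = 2.86

pH = 2.86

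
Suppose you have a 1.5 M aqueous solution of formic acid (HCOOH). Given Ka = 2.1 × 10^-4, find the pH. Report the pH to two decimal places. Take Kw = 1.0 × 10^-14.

HCOOH ⇌ HCOO- + H+
Ka = [H+]²/(1.5 − [H+]) = 2.1 × 10^-4
Neglecting [H+] in the denominator: [H+] = √(2.1 × 10^-4 × 1.5) = 1.77 × 10^-2 M
pH = −log[H+] = −log(1.77 × 10^-2) = 1.75

pH = 1.75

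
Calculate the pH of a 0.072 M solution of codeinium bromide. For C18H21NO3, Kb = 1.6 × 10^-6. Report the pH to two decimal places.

pH = 4.67

C18H22NO3+ is the conjugate acid of the weak base C18H21NO3.
Ka = Kw/Kb = 1.0×10^-14 / 1.6 × 10^-6 = 6.25 × 10^-9
Ka = [H+]²/(0.072 − [H+]) = 6.25 × 10^-9
Since Ka ≪ C₀, [H+] ≈ √(Ka·C₀) = 2.12 × 10^-5 M.
pH = −log[H+] = −log(2.12 × 10^-5) = 4.67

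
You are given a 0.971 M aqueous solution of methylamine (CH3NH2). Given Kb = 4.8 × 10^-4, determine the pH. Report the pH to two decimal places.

pH = 12.33

CH3NH2 + H2O ⇌ CH3NH3+ + OH-
Kb = [OH-]²/(0.971 − [OH-]) = 4.8 × 10^-4
Assume [OH-] ≪ 0.971: [OH-] ≈ √(4.8 × 10^-4 × 0.971) = 2.16 × 10^-2 M
pOH = −log(2.16 × 10^-2) = 1.67; pH = 14.00 − 1.67 = 12.33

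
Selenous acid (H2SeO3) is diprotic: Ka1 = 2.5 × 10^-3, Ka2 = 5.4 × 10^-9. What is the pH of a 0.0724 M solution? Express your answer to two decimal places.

Since Ka1 ≫ Ka2, the first ionization dominates [H+].
Ka1 = x²/(0.0724 − x) = 2.5 × 10^-3
Solving the quadratic: x = (−Ka1 + √(Ka1² + 4·Ka1·C₀))/2 = 1.23 × 10^-2 M
pH = −log(1.23 × 10^-2) = 1.91

pH = 1.91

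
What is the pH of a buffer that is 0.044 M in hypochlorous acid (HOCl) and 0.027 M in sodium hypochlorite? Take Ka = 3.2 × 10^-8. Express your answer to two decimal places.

pH = 7.28

pKa = −log(3.2 × 10^-8) = 7.495
Henderson–Hasselbalch: pH = pKa + log([OCl-]/[HOCl]) = 7.495 + log(0.027/0.044)
pH = 7.495 + (-0.212) = 7.28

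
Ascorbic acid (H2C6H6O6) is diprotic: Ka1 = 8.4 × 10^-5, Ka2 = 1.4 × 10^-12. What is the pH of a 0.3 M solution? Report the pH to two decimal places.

pH = 2.30

Since Ka1 ≫ Ka2, the first ionization dominates [H+].
Ka1 = x²/(0.3 − x) = 8.4 × 10^-5
x ≈ √(8.4 × 10^-5 × 0.3) = 5.02 × 10^-3 M
pH = −log(5.02 × 10^-3) = 2.30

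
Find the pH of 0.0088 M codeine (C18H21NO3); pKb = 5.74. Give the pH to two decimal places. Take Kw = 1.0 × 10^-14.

pH = 10.10

C18H21NO3 + H2O ⇌ C18H22NO3+ + OH-
Kb = 10^(−5.74) = 1.82 × 10^-6
Kb = [OH-]²/(0.0088 − [OH-]) = 1.82 × 10^-6
Assume [OH-] ≪ 0.0088: [OH-] ≈ √(1.82 × 10^-6 × 0.0088) = 1.27 × 10^-4 M
pOH = −log(1.27 × 10^-4) = 3.90; pH = 14.00 − 3.90 = 10.10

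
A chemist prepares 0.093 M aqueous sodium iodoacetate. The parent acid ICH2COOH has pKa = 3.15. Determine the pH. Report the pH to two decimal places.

ICH2COO- is the conjugate base of the weak acid ICH2COOH.
Ka = 10^(−3.15) = 7.08 × 10^-4
Kb = Kw/Ka = 1.0×10^-14 / 7.08 × 10^-4 = 1.41 × 10^-11
From the ICE table, Kb = x²/(0.093 − x) = 1.41 × 10^-11.
Since Kb ≪ C₀, x ≈ √(Kb·C₀) = 1.15 × 10^-6 M.
(x/C₀ = 0.0012% < 5%, so the approximation holds.)
pOH = −log(1.15 × 10^-6) = 5.94; pH = 14.00 − 5.94 = 8.06

pH = 8.06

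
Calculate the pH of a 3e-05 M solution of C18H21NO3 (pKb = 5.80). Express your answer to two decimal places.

C18H21NO3 + H2O ⇌ C18H22NO3+ + OH-
Kb = 10^(−5.80) = 1.58 × 10^-6
Kb = x²/(3e-05 − x) = 1.58 × 10^-6
x is not negligible relative to C₀; solve x² + 1.58e-06·x − 4.74e-11 = 0.
x = [−1.58e-06 + √(1.58e-06² + 1.9e-10)]/2 = 6.14 × 10^-6 M
pOH = −log(6.14 × 10^-6) = 5.21; pH = 14.00 − 5.21 = 8.79

pH = 8.79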